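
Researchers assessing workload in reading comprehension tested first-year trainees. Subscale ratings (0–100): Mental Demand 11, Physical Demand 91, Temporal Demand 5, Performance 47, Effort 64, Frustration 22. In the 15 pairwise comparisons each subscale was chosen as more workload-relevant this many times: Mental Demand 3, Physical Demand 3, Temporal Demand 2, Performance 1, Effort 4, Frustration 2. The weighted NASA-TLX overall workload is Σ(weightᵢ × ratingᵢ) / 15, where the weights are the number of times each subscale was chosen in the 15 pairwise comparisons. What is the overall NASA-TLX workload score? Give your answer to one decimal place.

44.2

The tallies are the weights (they sum to 15).
Weighted sum = 3·11 + 3·91 + 2·5 + 1·47 + 4·64 + 2·22
            = 33 + 273 + 10 + 47 + 256 + 44 = 663.
Overall workload = 663 / 15 = 44.2000 ≈ 44.2.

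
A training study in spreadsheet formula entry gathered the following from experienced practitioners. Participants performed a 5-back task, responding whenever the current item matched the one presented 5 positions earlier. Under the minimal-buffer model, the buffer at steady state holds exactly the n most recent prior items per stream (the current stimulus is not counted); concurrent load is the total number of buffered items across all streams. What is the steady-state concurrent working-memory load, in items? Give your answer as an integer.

The buffer holds the 5 most recent prior items.
Steady-state concurrent load = 5 items.

5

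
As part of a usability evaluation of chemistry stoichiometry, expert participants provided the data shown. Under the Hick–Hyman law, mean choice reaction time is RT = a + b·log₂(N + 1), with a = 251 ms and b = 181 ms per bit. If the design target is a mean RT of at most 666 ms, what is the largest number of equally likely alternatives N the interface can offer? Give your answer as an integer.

Set 251 + 181·log₂(N + 1) ≤ 666.
log₂(N + 1) ≤ (666 − 251) / 181 = 2.2928.
N + 1 ≤ 2^2.2928 = 4.9001.
N ≤ 3.9001, so the largest integer N is 3.

3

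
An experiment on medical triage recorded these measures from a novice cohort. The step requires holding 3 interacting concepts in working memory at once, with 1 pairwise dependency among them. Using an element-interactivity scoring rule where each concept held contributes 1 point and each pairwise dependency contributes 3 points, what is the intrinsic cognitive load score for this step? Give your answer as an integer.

Element contribution: 3 × 1 = 3.
Interaction contribution: 1 × 3 = 3.
Intrinsic load = 3 + 3 = 6.

6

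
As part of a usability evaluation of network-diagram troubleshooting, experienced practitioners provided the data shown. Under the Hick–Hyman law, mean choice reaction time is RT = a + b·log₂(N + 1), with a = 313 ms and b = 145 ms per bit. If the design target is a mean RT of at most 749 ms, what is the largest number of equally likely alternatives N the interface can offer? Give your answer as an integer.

Set 313 + 145·log₂(N + 1) ≤ 749.
log₂(N + 1) ≤ (749 − 313) / 145 = 3.0069.
N + 1 ≤ 2^3.0069 = 8.0384.
N ≤ 7.0384, so the largest integer N is 7.

7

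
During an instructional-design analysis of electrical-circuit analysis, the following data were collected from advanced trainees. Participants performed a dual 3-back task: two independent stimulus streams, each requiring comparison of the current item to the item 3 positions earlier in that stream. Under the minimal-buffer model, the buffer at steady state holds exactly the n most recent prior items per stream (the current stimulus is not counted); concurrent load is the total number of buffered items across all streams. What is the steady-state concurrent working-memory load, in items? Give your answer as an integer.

6

Each stream's buffer holds its 3 most recent prior items.
Two independent streams: 2 × 3 = 6 buffered items at steady state.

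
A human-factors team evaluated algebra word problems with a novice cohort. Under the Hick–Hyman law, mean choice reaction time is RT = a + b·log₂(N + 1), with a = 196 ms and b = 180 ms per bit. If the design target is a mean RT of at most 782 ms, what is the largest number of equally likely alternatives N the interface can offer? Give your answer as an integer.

8

Set 196 + 180·log₂(N + 1) ≤ 782.
log₂(N + 1) ≤ (782 − 196) / 180 = 3.2556.
N + 1 ≤ 2^3.2556 = 9.5507.
N ≤ 8.5507, so the largest integer N is 8.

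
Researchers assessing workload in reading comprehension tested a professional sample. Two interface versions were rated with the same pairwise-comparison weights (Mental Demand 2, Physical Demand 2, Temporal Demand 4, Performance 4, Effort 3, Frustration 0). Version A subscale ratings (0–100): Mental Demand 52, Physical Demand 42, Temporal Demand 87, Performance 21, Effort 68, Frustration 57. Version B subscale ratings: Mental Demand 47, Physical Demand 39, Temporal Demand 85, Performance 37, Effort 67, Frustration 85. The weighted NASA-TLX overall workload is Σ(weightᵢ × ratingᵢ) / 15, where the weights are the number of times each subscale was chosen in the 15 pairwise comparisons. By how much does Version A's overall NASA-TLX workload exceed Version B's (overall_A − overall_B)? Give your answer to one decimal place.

-2.5

Version A weighted sum = 2·52 + 2·42 + 4·87 + 4·21 + 3·68 + 0·57 = 104 + 84 + 348 + 84 + 204 + 0 = 824; overall_A = 824/15 = 54.9333.
Version B weighted sum = 2·47 + 2·39 + 4·85 + 4·37 + 3·67 + 0·85 = 94 + 78 + 340 + 148 + 201 + 0 = 861; overall_B = 861/15 = 57.4000.
Difference = 54.9333 − 57.4000 = -2.4667 ≈ -2.5.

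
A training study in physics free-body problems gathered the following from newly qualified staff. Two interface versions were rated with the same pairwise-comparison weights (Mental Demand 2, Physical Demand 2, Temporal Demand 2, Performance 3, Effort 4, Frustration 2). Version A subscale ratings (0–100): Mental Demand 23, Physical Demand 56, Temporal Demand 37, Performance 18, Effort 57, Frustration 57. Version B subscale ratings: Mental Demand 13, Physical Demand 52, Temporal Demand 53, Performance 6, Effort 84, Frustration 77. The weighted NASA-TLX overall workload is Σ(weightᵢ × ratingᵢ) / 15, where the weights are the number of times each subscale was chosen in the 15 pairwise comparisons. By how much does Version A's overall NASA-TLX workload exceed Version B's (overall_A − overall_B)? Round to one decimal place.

-7.7

Version A weighted sum = 2·23 + 2·56 + 2·37 + 3·18 + 4·57 + 2·57 = 46 + 112 + 74 + 54 + 228 + 114 = 628; overall_A = 628/15 = 41.8667.
Version B weighted sum = 2·13 + 2·52 + 2·53 + 3·6 + 4·84 + 2·77 = 26 + 104 + 106 + 18 + 336 + 154 = 744; overall_B = 744/15 = 49.6000.
Difference = 41.8667 − 49.6000 = -7.7333 ≈ -7.7.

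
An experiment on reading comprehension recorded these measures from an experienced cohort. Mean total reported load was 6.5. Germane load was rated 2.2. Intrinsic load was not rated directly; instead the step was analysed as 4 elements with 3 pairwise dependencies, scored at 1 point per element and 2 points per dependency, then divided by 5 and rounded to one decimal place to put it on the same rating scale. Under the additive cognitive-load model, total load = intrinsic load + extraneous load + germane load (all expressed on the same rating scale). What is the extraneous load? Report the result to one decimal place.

Intrinsic (element-interactivity): (4 × 1 + 3 × 2) / 5 = 10 / 5 = 2.0000 → 2.0.
extraneous load = total − intrinsic − germane
             = 6.5 − 2.0 − 2.2 = 2.3.

2.3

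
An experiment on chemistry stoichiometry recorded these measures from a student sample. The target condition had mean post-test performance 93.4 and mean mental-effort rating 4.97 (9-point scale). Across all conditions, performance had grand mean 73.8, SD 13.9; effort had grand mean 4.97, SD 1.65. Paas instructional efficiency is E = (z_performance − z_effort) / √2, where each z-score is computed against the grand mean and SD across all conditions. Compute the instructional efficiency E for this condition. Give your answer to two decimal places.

1.00

z_performance = (93.4 − 73.8) / 13.9 = 19.6000 / 13.9 = 1.4101.
z_effort = (4.97 − 4.97) / 1.65 = 0.0000 / 1.65 = 0.0000.
z_P − z_E = 1.4101 − 0.0000 = 1.4101.
E = 1.4101 / √2 = 1.4101 / 1.41421 = 0.9971 ≈ 1.00.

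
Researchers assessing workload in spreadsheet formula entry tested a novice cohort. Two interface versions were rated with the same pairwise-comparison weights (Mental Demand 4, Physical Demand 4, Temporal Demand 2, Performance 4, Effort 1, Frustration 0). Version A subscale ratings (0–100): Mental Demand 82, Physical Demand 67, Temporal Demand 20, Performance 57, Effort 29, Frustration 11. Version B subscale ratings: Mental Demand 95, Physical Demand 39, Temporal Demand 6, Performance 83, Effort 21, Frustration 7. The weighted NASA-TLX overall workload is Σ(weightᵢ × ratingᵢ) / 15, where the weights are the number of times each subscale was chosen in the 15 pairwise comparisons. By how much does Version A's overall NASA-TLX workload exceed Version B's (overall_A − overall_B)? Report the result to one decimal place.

-0.5

Version A weighted sum = 4·82 + 4·67 + 2·20 + 4·57 + 1·29 + 0·11 = 328 + 268 + 40 + 228 + 29 + 0 = 893; overall_A = 893/15 = 59.5333.
Version B weighted sum = 4·95 + 4·39 + 2·6 + 4·83 + 1·21 + 0·7 = 380 + 156 + 12 + 332 + 21 + 0 = 901; overall_B = 901/15 = 60.0667.
Difference = 59.5333 − 60.0667 = -0.5334 ≈ -0.5.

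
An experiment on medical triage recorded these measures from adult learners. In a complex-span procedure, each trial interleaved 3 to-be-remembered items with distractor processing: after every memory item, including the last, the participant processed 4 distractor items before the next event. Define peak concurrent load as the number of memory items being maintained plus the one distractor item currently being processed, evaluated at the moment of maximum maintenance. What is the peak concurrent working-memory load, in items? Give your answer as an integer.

Maintenance is greatest during the distractor(s) after memory item 3: all 3 memory items are being held.
One distractor item is concurrently being processed.
Peak concurrent load = 3 + 1 = 4 items.

4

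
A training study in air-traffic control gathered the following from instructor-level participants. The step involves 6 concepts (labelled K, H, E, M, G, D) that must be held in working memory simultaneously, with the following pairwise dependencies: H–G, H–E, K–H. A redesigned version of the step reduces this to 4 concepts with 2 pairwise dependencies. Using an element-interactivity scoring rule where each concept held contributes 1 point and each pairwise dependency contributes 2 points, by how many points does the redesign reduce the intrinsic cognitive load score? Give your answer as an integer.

4

Original: 6 × 1 + 3 × 2 = 6 + 6 = 12.
Redesigned: 4 × 1 + 2 × 2 = 4 + 4 = 8.
Reduction = 12 − 8 = 4.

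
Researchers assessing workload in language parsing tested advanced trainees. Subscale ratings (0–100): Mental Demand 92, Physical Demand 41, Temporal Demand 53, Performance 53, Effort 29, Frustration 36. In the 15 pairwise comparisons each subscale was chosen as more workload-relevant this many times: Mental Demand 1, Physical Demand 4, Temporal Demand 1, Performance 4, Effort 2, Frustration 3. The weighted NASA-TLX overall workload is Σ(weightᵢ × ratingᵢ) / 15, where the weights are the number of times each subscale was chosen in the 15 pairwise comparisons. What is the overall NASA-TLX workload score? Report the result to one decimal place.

The tallies are the weights (they sum to 15).
Weighted sum = 1·92 + 4·41 + 1·53 + 4·53 + 2·29 + 3·36
            = 92 + 164 + 53 + 212 + 58 + 108 = 687.
Overall workload = 687 / 15 = 45.8000 ≈ 45.8.

45.8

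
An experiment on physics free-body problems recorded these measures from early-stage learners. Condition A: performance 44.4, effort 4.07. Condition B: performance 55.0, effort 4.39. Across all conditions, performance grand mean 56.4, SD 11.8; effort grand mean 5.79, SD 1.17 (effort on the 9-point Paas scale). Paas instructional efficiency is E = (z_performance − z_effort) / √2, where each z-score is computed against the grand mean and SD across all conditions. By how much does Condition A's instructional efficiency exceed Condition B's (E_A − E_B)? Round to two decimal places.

-0.44

Condition A: z_P = (44.4 − 56.4)/11.8 = -1.0169; z_E = (4.07 − 5.79)/1.17 = -1.4701; E_A = (-1.0169 − (-1.4701))/√2 = 0.3205.
Condition B: z_P = (55.0 − 56.4)/11.8 = -0.1186; z_E = (4.39 − 5.79)/1.17 = -1.1966; E_B = (-0.1186 − (-1.1966))/√2 = 0.7623.
E_A − E_B = 0.3205 − 0.7623 = -0.4418 ≈ -0.44.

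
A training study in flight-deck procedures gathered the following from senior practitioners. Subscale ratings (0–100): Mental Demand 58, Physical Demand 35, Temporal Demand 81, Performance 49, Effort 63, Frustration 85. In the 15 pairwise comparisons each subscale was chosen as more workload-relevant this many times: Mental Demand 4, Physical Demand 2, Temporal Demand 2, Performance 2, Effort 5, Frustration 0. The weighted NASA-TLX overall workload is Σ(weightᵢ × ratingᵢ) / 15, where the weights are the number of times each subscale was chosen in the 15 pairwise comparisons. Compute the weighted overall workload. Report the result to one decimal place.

The tallies are the weights (they sum to 15).
Weighted sum = 4·58 + 2·35 + 2·81 + 2·49 + 5·63 + 0·85
            = 232 + 70 + 162 + 98 + 315 + 0 = 877.
Overall workload = 877 / 15 = 58.4667 ≈ 58.5.

58.5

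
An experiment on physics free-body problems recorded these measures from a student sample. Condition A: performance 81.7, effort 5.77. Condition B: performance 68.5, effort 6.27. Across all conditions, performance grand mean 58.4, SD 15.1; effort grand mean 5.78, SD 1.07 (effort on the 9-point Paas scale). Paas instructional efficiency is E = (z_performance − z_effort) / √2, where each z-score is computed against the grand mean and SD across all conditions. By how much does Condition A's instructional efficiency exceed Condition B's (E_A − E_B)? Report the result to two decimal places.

0.95

Condition A: z_P = (81.7 − 58.4)/15.1 = 1.5430; z_E = (5.77 − 5.78)/1.07 = -0.0093; E_A = (1.5430 − (-0.0093))/√2 = 1.0976.
Condition B: z_P = (68.5 − 58.4)/15.1 = 0.6689; z_E = (6.27 − 5.78)/1.07 = 0.4579; E_B = (0.6689 − 0.4579)/√2 = 0.1492.
E_A − E_B = 1.0976 − 0.1492 = 0.9484 ≈ 0.95.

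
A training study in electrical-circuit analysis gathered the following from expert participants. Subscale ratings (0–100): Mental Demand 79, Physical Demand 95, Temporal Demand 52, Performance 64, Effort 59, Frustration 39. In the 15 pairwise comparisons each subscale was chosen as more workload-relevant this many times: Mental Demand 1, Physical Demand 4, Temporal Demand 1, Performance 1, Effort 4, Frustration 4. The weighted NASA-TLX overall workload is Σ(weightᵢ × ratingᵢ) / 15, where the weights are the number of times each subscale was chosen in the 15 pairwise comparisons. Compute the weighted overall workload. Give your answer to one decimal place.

64.5

The tallies are the weights (they sum to 15).
Weighted sum = 1·79 + 4·95 + 1·52 + 1·64 + 4·59 + 4·39
            = 79 + 380 + 52 + 64 + 236 + 156 = 967.
Overall workload = 967 / 15 = 64.4667 ≈ 64.5.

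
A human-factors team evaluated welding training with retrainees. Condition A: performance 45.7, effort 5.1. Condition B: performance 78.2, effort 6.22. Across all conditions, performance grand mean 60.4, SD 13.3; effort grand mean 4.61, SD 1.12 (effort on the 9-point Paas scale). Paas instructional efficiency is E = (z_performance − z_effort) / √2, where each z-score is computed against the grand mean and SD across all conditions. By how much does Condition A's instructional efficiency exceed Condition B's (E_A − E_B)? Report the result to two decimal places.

-1.02

Condition A: z_P = (45.7 − 60.4)/13.3 = -1.1053; z_E = (5.1 − 4.61)/1.12 = 0.4375; E_A = (-1.1053 − 0.4375)/√2 = -1.0909.
Condition B: z_P = (78.2 − 60.4)/13.3 = 1.3383; z_E = (6.22 − 4.61)/1.12 = 1.4375; E_B = (1.3383 − 1.4375)/√2 = -0.0701.
E_A − E_B = -1.0909 − (-0.0701) = -1.0208 ≈ -1.02.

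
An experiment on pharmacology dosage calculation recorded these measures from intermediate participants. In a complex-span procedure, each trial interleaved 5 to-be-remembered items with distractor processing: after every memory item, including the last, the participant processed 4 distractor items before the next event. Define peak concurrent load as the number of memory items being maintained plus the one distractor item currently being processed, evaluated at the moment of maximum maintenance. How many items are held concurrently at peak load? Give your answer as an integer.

Maintenance is greatest during the distractor(s) after memory item 5: all 5 memory items are being held.
One distractor item is concurrently being processed.
Peak concurrent load = 5 + 1 = 6 items.

6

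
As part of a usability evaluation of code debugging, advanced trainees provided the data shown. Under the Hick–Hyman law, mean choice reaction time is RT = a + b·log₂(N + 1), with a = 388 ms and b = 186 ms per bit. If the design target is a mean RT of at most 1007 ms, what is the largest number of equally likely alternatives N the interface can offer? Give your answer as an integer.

9

Set 388 + 186·log₂(N + 1) ≤ 1007.
log₂(N + 1) ≤ (1007 − 388) / 186 = 3.3280.
N + 1 ≤ 2^3.3280 = 10.0422.
N ≤ 9.0422, so the largest integer N is 9.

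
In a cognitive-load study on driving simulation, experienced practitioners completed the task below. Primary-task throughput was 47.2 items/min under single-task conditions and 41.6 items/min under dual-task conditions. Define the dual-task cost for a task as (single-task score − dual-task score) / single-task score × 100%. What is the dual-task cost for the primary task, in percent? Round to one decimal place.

Cost = (47.2 − 41.6) / 47.2 × 100%
     = 5.6000 / 47.2 × 100% = 11.8644%.
≈ 11.9%.

11.9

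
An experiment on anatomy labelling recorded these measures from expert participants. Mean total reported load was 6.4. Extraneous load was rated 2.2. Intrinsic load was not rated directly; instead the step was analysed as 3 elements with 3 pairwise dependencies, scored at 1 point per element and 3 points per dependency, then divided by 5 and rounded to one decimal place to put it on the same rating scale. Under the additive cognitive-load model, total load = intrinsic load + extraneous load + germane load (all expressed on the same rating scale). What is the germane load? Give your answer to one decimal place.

1.8

Intrinsic (element-interactivity): (3 × 1 + 3 × 3) / 5 = 12 / 5 = 2.4000 → 2.4.
germane load = total − intrinsic − extraneous
             = 6.4 − 2.4 − 2.2 = 1.8.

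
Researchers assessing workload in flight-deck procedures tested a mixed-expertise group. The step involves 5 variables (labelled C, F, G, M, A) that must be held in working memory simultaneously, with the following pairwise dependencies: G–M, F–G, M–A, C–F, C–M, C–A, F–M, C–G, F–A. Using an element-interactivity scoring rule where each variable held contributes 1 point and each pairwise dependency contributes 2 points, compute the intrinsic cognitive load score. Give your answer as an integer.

23

Count of variables held simultaneously: 5.
Count of pairwise dependencies listed: 9.
Element contribution: 5 × 1 = 5.
Interaction contribution: 9 × 2 = 18.
Intrinsic load = 5 + 18 = 23.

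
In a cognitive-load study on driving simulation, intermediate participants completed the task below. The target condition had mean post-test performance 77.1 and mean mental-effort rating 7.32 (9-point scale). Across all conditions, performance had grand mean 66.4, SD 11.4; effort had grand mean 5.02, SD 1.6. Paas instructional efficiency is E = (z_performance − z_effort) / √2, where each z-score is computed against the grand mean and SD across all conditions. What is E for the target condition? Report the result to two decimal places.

-0.35

z_performance = (77.1 − 66.4) / 11.4 = 10.7000 / 11.4 = 0.9386.
z_effort = (7.32 − 5.02) / 1.6 = 2.3000 / 1.6 = 1.4375.
z_P − z_E = 0.9386 − 1.4375 = -0.4989.
E = -0.4989 / √2 = -0.4989 / 1.41421 = -0.3528 ≈ -0.35.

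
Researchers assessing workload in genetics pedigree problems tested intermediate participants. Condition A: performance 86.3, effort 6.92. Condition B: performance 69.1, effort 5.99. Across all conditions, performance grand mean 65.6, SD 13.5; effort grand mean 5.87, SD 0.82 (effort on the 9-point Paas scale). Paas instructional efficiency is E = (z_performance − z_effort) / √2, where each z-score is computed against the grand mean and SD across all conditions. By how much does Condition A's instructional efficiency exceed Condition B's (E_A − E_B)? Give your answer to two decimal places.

0.10

Condition A: z_P = (86.3 − 65.6)/13.5 = 1.5333; z_E = (6.92 − 5.87)/0.82 = 1.2805; E_A = (1.5333 − 1.2805)/√2 = 0.1788.
Condition B: z_P = (69.1 − 65.6)/13.5 = 0.2593; z_E = (5.99 − 5.87)/0.82 = 0.1463; E_B = (0.2593 − 0.1463)/√2 = 0.0799.
E_A − E_B = 0.1788 − 0.0799 = 0.0989 ≈ 0.10.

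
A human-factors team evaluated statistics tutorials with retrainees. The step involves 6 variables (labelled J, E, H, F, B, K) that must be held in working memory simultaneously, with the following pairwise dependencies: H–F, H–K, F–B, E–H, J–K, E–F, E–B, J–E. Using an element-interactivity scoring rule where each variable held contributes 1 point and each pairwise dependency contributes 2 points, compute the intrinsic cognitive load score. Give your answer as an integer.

Count of variables held simultaneously: 6.
Count of pairwise dependencies listed: 8.
Element contribution: 6 × 1 = 6.
Interaction contribution: 8 × 2 = 16.
Intrinsic load = 6 + 16 = 22.

22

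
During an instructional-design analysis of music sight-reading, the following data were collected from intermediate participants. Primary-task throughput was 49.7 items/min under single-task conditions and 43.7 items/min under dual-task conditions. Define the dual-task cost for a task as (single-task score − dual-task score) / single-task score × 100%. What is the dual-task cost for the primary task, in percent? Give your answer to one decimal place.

Cost = (49.7 − 43.7) / 49.7 × 100%
     = 6.0000 / 49.7 × 100% = 12.0724%.
≈ 12.1%.

12.1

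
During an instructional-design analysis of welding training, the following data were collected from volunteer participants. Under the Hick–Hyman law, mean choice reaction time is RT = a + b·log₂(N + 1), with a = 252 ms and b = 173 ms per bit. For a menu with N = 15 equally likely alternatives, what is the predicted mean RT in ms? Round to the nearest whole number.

log₂(15 + 1) = log₂(16) = 4.0000.
RT = 252 + 173 × 4.0000 = 252 + 692.0000 = 944.0000 ms.
≈ 944 ms.

944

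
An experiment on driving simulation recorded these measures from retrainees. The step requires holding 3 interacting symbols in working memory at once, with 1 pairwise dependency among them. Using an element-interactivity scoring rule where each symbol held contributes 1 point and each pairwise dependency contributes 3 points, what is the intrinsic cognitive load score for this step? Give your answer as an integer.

Element contribution: 3 × 1 = 3.
Interaction contribution: 1 × 3 = 3.
Intrinsic load = 3 + 3 = 6.

6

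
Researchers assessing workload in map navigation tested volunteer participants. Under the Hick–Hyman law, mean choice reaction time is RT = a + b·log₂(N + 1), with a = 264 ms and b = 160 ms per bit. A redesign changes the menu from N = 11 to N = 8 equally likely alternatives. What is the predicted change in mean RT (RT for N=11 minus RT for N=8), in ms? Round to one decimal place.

RT(11) = 264 + 160·log₂(12) = 264 + 160·3.5850 = 837.6000 ms.
RT(8) = 264 + 160·log₂(9) = 264 + 160·3.1699 = 771.1840 ms.
Difference = 837.6000 − 771.1840 = 66.4160 ≈ 66.4 ms.

66.4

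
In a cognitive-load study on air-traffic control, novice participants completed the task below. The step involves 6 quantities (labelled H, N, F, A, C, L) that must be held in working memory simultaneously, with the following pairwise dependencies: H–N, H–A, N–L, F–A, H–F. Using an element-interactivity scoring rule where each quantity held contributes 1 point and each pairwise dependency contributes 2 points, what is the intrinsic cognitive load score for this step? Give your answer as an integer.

Count of quantities held simultaneously: 6.
Count of pairwise dependencies listed: 5.
Element contribution: 6 × 1 = 6.
Interaction contribution: 5 × 2 = 10.
Intrinsic load = 6 + 10 = 16.

16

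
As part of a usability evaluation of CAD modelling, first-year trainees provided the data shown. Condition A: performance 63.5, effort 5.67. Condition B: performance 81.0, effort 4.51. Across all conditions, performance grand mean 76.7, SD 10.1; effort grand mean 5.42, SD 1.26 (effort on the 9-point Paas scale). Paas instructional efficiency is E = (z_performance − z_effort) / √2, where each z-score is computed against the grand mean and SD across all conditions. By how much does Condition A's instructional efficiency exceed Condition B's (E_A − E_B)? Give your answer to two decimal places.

-1.88

Condition A: z_P = (63.5 − 76.7)/10.1 = -1.3069; z_E = (5.67 − 5.42)/1.26 = 0.1984; E_A = (-1.3069 − 0.1984)/√2 = -1.0644.
Condition B: z_P = (81.0 − 76.7)/10.1 = 0.4257; z_E = (4.51 − 5.42)/1.26 = -0.7222; E_B = (0.4257 − (-0.7222))/√2 = 0.8117.
E_A − E_B = -1.0644 − 0.8117 = -1.8761 ≈ -1.88.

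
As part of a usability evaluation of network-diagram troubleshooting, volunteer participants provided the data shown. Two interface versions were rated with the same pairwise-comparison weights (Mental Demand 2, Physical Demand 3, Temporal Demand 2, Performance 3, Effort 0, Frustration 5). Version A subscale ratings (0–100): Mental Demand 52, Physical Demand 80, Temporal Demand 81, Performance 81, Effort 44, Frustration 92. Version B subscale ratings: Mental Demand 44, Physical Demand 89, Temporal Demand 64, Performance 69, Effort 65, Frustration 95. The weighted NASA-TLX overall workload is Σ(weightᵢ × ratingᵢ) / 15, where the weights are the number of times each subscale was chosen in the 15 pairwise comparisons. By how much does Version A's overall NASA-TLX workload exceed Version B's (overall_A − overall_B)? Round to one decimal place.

2.9

Version A weighted sum = 2·52 + 3·80 + 2·81 + 3·81 + 0·44 + 5·92 = 104 + 240 + 162 + 243 + 0 + 460 = 1209; overall_A = 1209/15 = 80.6000.
Version B weighted sum = 2·44 + 3·89 + 2·64 + 3·69 + 0·65 + 5·95 = 88 + 267 + 128 + 207 + 0 + 475 = 1165; overall_B = 1165/15 = 77.6667.
Difference = 80.6000 − 77.6667 = 2.9333 ≈ 2.9.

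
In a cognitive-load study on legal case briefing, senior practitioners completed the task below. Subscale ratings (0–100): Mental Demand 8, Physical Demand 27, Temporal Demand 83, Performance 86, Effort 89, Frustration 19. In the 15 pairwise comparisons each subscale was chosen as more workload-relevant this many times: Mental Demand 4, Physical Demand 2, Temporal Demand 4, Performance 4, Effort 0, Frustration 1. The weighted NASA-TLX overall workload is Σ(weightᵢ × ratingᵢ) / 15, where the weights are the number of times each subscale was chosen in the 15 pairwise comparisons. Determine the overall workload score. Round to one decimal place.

52.1

The tallies are the weights (they sum to 15).
Weighted sum = 4·8 + 2·27 + 4·83 + 4·86 + 0·89 + 1·19
            = 32 + 54 + 332 + 344 + 0 + 19 = 781.
Overall workload = 781 / 15 = 52.0667 ≈ 52.1.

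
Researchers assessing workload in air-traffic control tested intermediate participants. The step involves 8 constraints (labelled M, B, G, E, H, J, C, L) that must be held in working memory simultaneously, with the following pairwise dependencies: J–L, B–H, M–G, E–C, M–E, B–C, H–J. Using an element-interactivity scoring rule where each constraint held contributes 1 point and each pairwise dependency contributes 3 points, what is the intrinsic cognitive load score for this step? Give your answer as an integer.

29

Count of constraints held simultaneously: 8.
Count of pairwise dependencies listed: 7.
Element contribution: 8 × 1 = 8.
Interaction contribution: 7 × 3 = 21.
Intrinsic load = 8 + 21 = 29.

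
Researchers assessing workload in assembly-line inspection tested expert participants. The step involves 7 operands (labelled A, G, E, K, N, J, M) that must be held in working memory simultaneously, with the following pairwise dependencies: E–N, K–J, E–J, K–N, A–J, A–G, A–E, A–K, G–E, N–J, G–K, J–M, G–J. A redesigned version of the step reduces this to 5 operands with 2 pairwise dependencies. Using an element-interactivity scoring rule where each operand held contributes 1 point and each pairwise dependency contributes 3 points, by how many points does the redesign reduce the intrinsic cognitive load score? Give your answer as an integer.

35

Original: 7 × 1 + 13 × 3 = 7 + 39 = 46.
Redesigned: 5 × 1 + 2 × 3 = 5 + 6 = 11.
Reduction = 46 − 11 = 35.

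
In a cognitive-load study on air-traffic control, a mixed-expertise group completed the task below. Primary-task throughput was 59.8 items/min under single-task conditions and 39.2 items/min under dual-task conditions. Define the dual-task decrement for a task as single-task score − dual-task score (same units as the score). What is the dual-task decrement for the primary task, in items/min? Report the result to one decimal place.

Decrement = 59.8 − 39.2 = 20.6000 items/min ≈ 20.6 items/min.

20.6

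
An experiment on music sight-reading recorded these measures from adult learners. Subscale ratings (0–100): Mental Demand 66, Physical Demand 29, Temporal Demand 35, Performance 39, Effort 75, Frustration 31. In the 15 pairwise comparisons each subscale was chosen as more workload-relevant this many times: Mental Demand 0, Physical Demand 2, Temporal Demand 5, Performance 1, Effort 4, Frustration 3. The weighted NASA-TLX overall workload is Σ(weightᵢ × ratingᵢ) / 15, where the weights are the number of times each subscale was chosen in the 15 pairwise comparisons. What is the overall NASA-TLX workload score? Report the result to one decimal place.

The tallies are the weights (they sum to 15).
Weighted sum = 0·66 + 2·29 + 5·35 + 1·39 + 4·75 + 3·31
            = 0 + 58 + 175 + 39 + 300 + 93 = 665.
Overall workload = 665 / 15 = 44.3333 ≈ 44.3.

44.3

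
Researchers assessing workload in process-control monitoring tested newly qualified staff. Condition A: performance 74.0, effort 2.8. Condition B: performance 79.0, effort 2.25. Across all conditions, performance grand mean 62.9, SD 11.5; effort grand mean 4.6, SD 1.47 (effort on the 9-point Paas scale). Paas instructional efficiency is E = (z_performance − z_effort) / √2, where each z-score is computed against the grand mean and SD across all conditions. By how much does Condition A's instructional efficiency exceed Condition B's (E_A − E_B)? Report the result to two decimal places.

Condition A: z_P = (74.0 − 62.9)/11.5 = 0.9652; z_E = (2.8 − 4.6)/1.47 = -1.2245; E_A = (0.9652 − (-1.2245))/√2 = 1.5484.
Condition B: z_P = (79.0 − 62.9)/11.5 = 1.4000; z_E = (2.25 − 4.6)/1.47 = -1.5986; E_B = (1.4000 − (-1.5986))/√2 = 2.1203.
E_A − E_B = 1.5484 − 2.1203 = -0.5719 ≈ -0.57.

-0.57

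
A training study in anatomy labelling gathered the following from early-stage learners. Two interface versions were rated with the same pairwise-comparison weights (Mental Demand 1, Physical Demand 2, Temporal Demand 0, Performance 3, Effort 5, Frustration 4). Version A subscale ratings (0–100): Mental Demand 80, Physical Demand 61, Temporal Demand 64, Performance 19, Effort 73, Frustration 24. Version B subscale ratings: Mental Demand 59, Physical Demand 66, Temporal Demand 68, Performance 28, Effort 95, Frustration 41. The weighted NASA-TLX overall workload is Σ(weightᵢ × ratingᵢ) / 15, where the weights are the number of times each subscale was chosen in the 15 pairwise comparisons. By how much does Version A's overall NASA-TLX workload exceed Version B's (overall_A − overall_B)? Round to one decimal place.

-12.9

Version A weighted sum = 1·80 + 2·61 + 0·64 + 3·19 + 5·73 + 4·24 = 80 + 122 + 0 + 57 + 365 + 96 = 720; overall_A = 720/15 = 48.0000.
Version B weighted sum = 1·59 + 2·66 + 0·68 + 3·28 + 5·95 + 4·41 = 59 + 132 + 0 + 84 + 475 + 164 = 914; overall_B = 914/15 = 60.9333.
Difference = 48.0000 − 60.9333 = -12.9333 ≈ -12.9.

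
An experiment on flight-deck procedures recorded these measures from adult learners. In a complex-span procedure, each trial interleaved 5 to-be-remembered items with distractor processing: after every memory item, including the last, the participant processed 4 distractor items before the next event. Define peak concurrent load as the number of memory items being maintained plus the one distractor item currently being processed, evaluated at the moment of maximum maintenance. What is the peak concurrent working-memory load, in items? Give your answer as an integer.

6

Maintenance is greatest during the distractor(s) after memory item 5: all 5 memory items are being held.
One distractor item is concurrently being processed.
Peak concurrent load = 5 + 1 = 6 items.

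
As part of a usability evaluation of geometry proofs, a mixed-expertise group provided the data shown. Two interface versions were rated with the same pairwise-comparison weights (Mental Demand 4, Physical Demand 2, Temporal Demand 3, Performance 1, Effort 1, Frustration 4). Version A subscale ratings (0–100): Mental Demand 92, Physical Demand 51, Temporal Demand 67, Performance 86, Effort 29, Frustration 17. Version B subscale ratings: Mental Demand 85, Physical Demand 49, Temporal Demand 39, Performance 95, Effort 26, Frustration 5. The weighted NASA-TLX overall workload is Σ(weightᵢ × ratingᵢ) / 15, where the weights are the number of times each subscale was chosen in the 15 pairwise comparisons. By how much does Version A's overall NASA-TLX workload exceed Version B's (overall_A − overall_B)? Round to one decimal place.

10.5

Version A weighted sum = 4·92 + 2·51 + 3·67 + 1·86 + 1·29 + 4·17 = 368 + 102 + 201 + 86 + 29 + 68 = 854; overall_A = 854/15 = 56.9333.
Version B weighted sum = 4·85 + 2·49 + 3·39 + 1·95 + 1·26 + 4·5 = 340 + 98 + 117 + 95 + 26 + 20 = 696; overall_B = 696/15 = 46.4000.
Difference = 56.9333 − 46.4000 = 10.5333 ≈ 10.5.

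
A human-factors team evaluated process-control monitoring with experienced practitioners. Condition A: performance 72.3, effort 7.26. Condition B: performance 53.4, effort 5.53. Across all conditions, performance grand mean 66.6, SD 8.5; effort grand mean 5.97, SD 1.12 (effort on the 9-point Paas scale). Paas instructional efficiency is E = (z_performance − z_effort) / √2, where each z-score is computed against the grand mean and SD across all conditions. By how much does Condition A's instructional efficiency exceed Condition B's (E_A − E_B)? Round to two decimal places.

Condition A: z_P = (72.3 − 66.6)/8.5 = 0.6706; z_E = (7.26 − 5.97)/1.12 = 1.1518; E_A = (0.6706 − 1.1518)/√2 = -0.3403.
Condition B: z_P = (53.4 − 66.6)/8.5 = -1.5529; z_E = (5.53 − 5.97)/1.12 = -0.3929; E_B = (-1.5529 − (-0.3929))/√2 = -0.8202.
E_A − E_B = -0.3403 − (-0.8202) = 0.4799 ≈ 0.48.

0.48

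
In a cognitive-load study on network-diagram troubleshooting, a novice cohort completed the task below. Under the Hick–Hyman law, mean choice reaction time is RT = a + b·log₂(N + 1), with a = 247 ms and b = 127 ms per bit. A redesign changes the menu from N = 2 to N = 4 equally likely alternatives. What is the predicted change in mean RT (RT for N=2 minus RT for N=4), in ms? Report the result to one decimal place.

-93.6

RT(2) = 247 + 127·log₂(3) = 247 + 127·1.5850 = 448.2950 ms.
RT(4) = 247 + 127·log₂(5) = 247 + 127·2.3219 = 541.8813 ms.
Difference = 448.2950 − 541.8813 = -93.5863 ≈ -93.6 ms.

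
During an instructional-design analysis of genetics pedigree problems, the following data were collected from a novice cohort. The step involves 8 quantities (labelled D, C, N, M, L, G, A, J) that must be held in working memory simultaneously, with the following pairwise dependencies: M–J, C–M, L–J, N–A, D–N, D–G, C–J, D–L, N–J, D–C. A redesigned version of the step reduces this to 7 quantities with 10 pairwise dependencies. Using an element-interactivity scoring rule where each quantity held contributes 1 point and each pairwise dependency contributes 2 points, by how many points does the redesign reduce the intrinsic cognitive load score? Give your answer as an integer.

Original: 8 × 1 + 10 × 2 = 8 + 20 = 28.
Redesigned: 7 × 1 + 10 × 2 = 7 + 20 = 27.
Reduction = 28 − 27 = 1.

1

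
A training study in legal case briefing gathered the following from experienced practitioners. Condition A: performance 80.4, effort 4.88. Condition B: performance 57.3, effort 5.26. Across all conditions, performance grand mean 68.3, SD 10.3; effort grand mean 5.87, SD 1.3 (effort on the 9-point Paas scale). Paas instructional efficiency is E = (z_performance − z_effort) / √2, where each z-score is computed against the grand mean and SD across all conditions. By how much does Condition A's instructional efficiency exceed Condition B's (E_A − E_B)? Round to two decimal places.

Condition A: z_P = (80.4 − 68.3)/10.3 = 1.1748; z_E = (4.88 − 5.87)/1.3 = -0.7615; E_A = (1.1748 − (-0.7615))/√2 = 1.3692.
Condition B: z_P = (57.3 − 68.3)/10.3 = -1.0680; z_E = (5.26 − 5.87)/1.3 = -0.4692; E_B = (-1.0680 − (-0.4692))/√2 = -0.4234.
E_A − E_B = 1.3692 − (-0.4234) = 1.7926 ≈ 1.79.

1.79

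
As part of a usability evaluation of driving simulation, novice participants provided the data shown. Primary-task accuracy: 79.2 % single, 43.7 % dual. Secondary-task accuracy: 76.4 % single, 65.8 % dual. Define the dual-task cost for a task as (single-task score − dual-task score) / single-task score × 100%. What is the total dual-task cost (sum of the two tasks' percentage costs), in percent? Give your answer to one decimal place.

58.7

Primary cost = (79.2 − 43.7) / 79.2 × 100% = 44.8232%.
Secondary cost = (76.4 − 65.8) / 76.4 × 100% = 13.8743%.
Total = 44.8232% + 13.8743% = 58.6975% ≈ 58.7%.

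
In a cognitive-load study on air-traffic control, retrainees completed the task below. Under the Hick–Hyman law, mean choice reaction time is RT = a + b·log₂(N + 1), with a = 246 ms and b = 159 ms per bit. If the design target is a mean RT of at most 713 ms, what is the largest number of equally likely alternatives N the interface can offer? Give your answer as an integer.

Set 246 + 159·log₂(N + 1) ≤ 713.
log₂(N + 1) ≤ (713 − 246) / 159 = 2.9371.
N + 1 ≤ 2^2.9371 = 7.6587.
N ≤ 6.6587, so the largest integer N is 6.

6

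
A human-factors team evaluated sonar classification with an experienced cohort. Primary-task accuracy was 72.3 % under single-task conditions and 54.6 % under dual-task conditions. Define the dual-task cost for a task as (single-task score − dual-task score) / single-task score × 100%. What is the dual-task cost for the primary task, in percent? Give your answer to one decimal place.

24.5

Cost = (72.3 − 54.6) / 72.3 × 100%
     = 17.7000 / 72.3 × 100% = 24.4813%.
≈ 24.5%.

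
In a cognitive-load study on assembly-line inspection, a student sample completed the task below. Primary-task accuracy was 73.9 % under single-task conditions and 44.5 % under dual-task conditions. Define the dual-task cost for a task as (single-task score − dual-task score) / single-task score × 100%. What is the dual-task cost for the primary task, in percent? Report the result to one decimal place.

Cost = (73.9 − 44.5) / 73.9 × 100%
     = 29.4000 / 73.9 × 100% = 39.7835%.
≈ 39.8%.

39.8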